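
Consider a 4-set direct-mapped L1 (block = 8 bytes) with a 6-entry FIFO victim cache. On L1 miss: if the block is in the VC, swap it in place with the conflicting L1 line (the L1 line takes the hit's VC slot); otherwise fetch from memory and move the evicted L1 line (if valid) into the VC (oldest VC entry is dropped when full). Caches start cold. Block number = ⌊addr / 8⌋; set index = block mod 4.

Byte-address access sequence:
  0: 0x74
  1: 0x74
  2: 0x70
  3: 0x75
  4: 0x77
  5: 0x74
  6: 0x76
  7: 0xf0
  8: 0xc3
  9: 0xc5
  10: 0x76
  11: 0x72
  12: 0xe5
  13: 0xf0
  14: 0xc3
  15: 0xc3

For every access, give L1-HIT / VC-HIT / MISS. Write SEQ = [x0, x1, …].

0: 0x74 (blk 14, set 2) → MISS  vc=[]
1: 0x74 (blk 14, set 2) → L1-HIT  vc=[]
2: 0x70 (blk 14, set 2) → L1-HIT  vc=[]
3: 0x75 (blk 14, set 2) → L1-HIT  vc=[]
4: 0x77 (blk 14, set 2) → L1-HIT  vc=[]
5: 0x74 (blk 14, set 2) → L1-HIT  vc=[]
6: 0x76 (blk 14, set 2) → L1-HIT  vc=[]
7: 0xf0 (blk 30, set 2) → MISS  vc=[14]
8: 0xc3 (blk 24, set 0) → MISS  vc=[14]
9: 0xc5 (blk 24, set 0) → L1-HIT  vc=[14]
10: 0x76 (blk 14, set 2) → VC-HIT  vc=[30]
11: 0x72 (blk 14, set 2) → L1-HIT  vc=[30]
12: 0xe5 (blk 28, set 0) → MISS  vc=[30, 24]
13: 0xf0 (blk 30, set 2) → VC-HIT  vc=[14, 24]
14: 0xc3 (blk 24, set 0) → VC-HIT  vc=[14, 28]
15: 0xc3 (blk 24, set 0) → L1-HIT  vc=[14, 28]

SEQ = [MISS, L1-HIT, L1-HIT, L1-HIT, L1-HIT, L1-HIT, L1-HIT, MISS, MISS, L1-HIT, VC-HIT, L1-HIT, MISS, VC-HIT, VC-HIT, L1-HIT]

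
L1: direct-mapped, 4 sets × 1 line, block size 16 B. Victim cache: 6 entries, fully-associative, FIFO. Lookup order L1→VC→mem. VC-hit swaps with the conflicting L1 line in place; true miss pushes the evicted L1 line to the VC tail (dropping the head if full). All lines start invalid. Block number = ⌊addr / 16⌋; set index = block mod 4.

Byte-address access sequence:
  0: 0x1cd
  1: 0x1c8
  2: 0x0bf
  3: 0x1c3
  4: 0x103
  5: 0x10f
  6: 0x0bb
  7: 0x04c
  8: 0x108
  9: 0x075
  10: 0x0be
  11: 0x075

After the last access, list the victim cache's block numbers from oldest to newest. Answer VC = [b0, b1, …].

VC = [28, 4, 11]

  [0] addr=0x1cd blk=28 s=0: MISS | VC []
  [1] addr=0x1c8 blk=28 s=0: L1-HIT | VC []
  [2] addr=0xbf blk=11 s=3: MISS | VC []
  [3] addr=0x1c3 blk=28 s=0: L1-HIT | VC []
  [4] addr=0x103 blk=16 s=0: MISS | VC [28]
  [5] addr=0x10f blk=16 s=0: L1-HIT | VC [28]
  [6] addr=0xbb blk=11 s=3: L1-HIT | VC [28]
  [7] addr=0x4c blk=4 s=0: MISS | VC [28, 16]
  [8] addr=0x108 blk=16 s=0: VC-HIT | VC [28, 4]
  [9] addr=0x75 blk=7 s=3: MISS | VC [28, 4, 11]
  [10] addr=0xbe blk=11 s=3: VC-HIT | VC [28, 4, 7]
  [11] addr=0x75 blk=7 s=3: VC-HIT | VC [28, 4, 11]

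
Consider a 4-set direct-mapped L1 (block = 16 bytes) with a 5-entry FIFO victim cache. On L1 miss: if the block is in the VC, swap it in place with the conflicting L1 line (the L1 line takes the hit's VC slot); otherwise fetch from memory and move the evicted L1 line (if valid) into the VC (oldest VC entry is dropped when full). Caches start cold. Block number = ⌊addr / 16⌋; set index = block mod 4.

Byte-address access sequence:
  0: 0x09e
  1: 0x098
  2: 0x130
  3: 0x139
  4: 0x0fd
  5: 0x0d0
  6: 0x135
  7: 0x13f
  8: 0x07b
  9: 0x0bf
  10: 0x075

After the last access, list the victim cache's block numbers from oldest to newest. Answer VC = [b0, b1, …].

VC = [15, 9, 19, 11]

  [0] addr=0x9e blk=9 s=1: MISS | VC []
  [1] addr=0x98 blk=9 s=1: L1-HIT | VC []
  [2] addr=0x130 blk=19 s=3: MISS | VC []
  [3] addr=0x139 blk=19 s=3: L1-HIT | VC []
  [4] addr=0xfd blk=15 s=3: MISS | VC [19]
  [5] addr=0xd0 blk=13 s=1: MISS | VC [19, 9]
  [6] addr=0x135 blk=19 s=3: VC-HIT | VC [15, 9]
  [7] addr=0x13f blk=19 s=3: L1-HIT | VC [15, 9]
  [8] addr=0x7b blk=7 s=3: MISS | VC [15, 9, 19]
  [9] addr=0xbf blk=11 s=3: MISS | VC [15, 9, 19, 7]
  [10] addr=0x75 blk=7 s=3: VC-HIT | VC [15, 9, 19, 11]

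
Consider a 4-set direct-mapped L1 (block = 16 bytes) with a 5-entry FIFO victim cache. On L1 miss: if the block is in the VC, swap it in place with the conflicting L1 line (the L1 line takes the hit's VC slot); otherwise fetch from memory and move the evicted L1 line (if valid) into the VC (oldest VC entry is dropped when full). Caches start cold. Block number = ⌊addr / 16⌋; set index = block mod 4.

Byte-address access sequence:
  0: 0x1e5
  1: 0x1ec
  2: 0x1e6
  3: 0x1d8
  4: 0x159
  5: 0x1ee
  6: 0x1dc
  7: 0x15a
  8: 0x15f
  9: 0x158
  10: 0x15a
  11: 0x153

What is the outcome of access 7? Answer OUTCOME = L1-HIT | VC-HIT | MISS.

#0 0x1e5→b30/s2 MISS; vc=[]
#1 0x1ec→b30/s2 L1-HIT; vc=[]
#2 0x1e6→b30/s2 L1-HIT; vc=[]
#3 0x1d8→b29/s1 MISS; vc=[]
#4 0x159→b21/s1 MISS; vc=[29]
#5 0x1ee→b30/s2 L1-HIT; vc=[29]
#6 0x1dc→b29/s1 VC-HIT; vc=[21]
#7 0x15a→b21/s1 VC-HIT; vc=[29]
#8 0x15f→b21/s1 L1-HIT; vc=[29]
#9 0x158→b21/s1 L1-HIT; vc=[29]
#10 0x15a→b21/s1 L1-HIT; vc=[29]
#11 0x153→b21/s1 L1-HIT; vc=[29]

OUTCOME = VC-HIT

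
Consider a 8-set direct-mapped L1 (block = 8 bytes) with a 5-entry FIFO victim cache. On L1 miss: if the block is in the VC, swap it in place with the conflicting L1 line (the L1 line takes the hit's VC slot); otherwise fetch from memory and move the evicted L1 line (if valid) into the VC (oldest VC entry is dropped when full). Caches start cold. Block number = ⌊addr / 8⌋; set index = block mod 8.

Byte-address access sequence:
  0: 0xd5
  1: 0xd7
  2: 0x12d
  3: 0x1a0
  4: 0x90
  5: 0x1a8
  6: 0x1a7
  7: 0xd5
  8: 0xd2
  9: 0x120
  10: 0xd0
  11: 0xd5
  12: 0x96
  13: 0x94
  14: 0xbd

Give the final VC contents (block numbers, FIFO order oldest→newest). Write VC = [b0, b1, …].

VC = [26, 37, 52]

0: 0xd5 (blk 26, set 2) → MISS  vc=[]
1: 0xd7 (blk 26, set 2) → L1-HIT  vc=[]
2: 0x12d (blk 37, set 5) → MISS  vc=[]
3: 0x1a0 (blk 52, set 4) → MISS  vc=[]
4: 0x90 (blk 18, set 2) → MISS  vc=[26]
5: 0x1a8 (blk 53, set 5) → MISS  vc=[26, 37]
6: 0x1a7 (blk 52, set 4) → L1-HIT  vc=[26, 37]
7: 0xd5 (blk 26, set 2) → VC-HIT  vc=[18, 37]
8: 0xd2 (blk 26, set 2) → L1-HIT  vc=[18, 37]
9: 0x120 (blk 36, set 4) → MISS  vc=[18, 37, 52]
10: 0xd0 (blk 26, set 2) → L1-HIT  vc=[18, 37, 52]
11: 0xd5 (blk 26, set 2) → L1-HIT  vc=[18, 37, 52]
12: 0x96 (blk 18, set 2) → VC-HIT  vc=[26, 37, 52]
13: 0x94 (blk 18, set 2) → L1-HIT  vc=[26, 37, 52]
14: 0xbd (blk 23, set 7) → MISS  vc=[26, 37, 52]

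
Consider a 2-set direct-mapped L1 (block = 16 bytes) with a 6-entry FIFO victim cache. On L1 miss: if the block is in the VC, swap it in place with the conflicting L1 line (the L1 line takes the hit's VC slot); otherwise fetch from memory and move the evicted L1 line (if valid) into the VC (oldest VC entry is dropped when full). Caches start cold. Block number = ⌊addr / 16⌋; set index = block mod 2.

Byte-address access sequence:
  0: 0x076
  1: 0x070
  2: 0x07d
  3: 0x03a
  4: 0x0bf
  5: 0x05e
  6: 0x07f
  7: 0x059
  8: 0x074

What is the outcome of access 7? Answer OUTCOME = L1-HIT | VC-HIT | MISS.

  [0] addr=0x76 blk=7 s=1: MISS | VC []
  [1] addr=0x70 blk=7 s=1: L1-HIT | VC []
  [2] addr=0x7d blk=7 s=1: L1-HIT | VC []
  [3] addr=0x3a blk=3 s=1: MISS | VC [7]
  [4] addr=0xbf blk=11 s=1: MISS | VC [7, 3]
  [5] addr=0x5e blk=5 s=1: MISS | VC [7, 3, 11]
  [6] addr=0x7f blk=7 s=1: VC-HIT | VC [5, 3, 11]
  [7] addr=0x59 blk=5 s=1: VC-HIT | VC [7, 3, 11]
  [8] addr=0x74 blk=7 s=1: VC-HIT | VC [5, 3, 11]

OUTCOME = VC-HIT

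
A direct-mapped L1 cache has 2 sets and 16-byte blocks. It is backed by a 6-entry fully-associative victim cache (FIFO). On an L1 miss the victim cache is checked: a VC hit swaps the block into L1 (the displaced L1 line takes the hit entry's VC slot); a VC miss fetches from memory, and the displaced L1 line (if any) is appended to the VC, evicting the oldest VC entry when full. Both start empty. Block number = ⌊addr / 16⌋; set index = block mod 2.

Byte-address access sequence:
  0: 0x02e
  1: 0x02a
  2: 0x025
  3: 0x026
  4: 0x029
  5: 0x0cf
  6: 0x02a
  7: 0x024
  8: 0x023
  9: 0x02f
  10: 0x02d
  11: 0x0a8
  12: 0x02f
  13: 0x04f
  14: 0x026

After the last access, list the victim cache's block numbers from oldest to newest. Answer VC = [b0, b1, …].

  [0] addr=0x2e blk=2 s=0: MISS | VC []
  [1] addr=0x2a blk=2 s=0: L1-HIT | VC []
  [2] addr=0x25 blk=2 s=0: L1-HIT | VC []
  [3] addr=0x26 blk=2 s=0: L1-HIT | VC []
  [4] addr=0x29 blk=2 s=0: L1-HIT | VC []
  [5] addr=0xcf blk=12 s=0: MISS | VC [2]
  [6] addr=0x2a blk=2 s=0: VC-HIT | VC [12]
  [7] addr=0x24 blk=2 s=0: L1-HIT | VC [12]
  [8] addr=0x23 blk=2 s=0: L1-HIT | VC [12]
  [9] addr=0x2f blk=2 s=0: L1-HIT | VC [12]
  [10] addr=0x2d blk=2 s=0: L1-HIT | VC [12]
  [11] addr=0xa8 blk=10 s=0: MISS | VC [12, 2]
  [12] addr=0x2f blk=2 s=0: VC-HIT | VC [12, 10]
  [13] addr=0x4f blk=4 s=0: MISS | VC [12, 10, 2]
  [14] addr=0x26 blk=2 s=0: VC-HIT | VC [12, 10, 4]

VC = [12, 10, 4]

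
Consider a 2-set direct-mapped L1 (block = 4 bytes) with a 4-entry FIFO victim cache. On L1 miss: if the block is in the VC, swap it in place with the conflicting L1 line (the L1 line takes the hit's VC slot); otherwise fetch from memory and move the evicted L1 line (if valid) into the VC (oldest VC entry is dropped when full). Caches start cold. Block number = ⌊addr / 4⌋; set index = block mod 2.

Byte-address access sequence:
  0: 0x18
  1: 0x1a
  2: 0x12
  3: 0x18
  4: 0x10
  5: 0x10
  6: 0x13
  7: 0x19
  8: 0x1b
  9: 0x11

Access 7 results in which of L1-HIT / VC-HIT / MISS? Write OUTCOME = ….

  [0] addr=0x18 blk=6 s=0: MISS | VC []
  [1] addr=0x1a blk=6 s=0: L1-HIT | VC []
  [2] addr=0x12 blk=4 s=0: MISS | VC [6]
  [3] addr=0x18 blk=6 s=0: VC-HIT | VC [4]
  [4] addr=0x10 blk=4 s=0: VC-HIT | VC [6]
  [5] addr=0x10 blk=4 s=0: L1-HIT | VC [6]
  [6] addr=0x13 blk=4 s=0: L1-HIT | VC [6]
  [7] addr=0x19 blk=6 s=0: VC-HIT | VC [4]
  [8] addr=0x1b blk=6 s=0: L1-HIT | VC [4]
  [9] addr=0x11 blk=4 s=0: VC-HIT | VC [6]

OUTCOME = VC-HIT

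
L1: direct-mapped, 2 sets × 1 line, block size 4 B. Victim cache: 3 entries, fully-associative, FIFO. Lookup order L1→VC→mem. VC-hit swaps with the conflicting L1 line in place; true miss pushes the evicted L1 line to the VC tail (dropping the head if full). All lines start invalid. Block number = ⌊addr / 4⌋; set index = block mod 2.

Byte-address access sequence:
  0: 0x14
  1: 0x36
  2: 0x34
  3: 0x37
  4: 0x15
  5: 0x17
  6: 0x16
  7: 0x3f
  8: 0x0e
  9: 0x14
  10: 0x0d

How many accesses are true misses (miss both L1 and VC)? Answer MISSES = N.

#0 0x14→b5/s1 MISS; vc=[]
#1 0x36→b13/s1 MISS; vc=[5]
#2 0x34→b13/s1 L1-HIT; vc=[5]
#3 0x37→b13/s1 L1-HIT; vc=[5]
#4 0x15→b5/s1 VC-HIT; vc=[13]
#5 0x17→b5/s1 L1-HIT; vc=[13]
#6 0x16→b5/s1 L1-HIT; vc=[13]
#7 0x3f→b15/s1 MISS; vc=[13,5]
#8 0xe→b3/s1 MISS; vc=[13,5,15]
#9 0x14→b5/s1 VC-HIT; vc=[13,3,15]
#10 0xd→b3/s1 VC-HIT; vc=[13,5,15]

MISSES = 4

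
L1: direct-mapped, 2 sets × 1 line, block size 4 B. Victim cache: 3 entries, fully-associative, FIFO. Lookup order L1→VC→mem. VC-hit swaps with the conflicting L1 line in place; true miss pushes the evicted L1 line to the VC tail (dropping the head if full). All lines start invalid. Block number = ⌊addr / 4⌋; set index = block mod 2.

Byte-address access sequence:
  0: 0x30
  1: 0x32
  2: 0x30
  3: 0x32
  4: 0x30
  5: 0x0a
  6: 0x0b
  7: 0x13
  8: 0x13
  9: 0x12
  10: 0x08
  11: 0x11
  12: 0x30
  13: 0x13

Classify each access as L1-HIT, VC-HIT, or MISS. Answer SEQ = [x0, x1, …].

#0 0x30→b12/s0 MISS; vc=[]
#1 0x32→b12/s0 L1-HIT; vc=[]
#2 0x30→b12/s0 L1-HIT; vc=[]
#3 0x32→b12/s0 L1-HIT; vc=[]
#4 0x30→b12/s0 L1-HIT; vc=[]
#5 0xa→b2/s0 MISS; vc=[12]
#6 0xb→b2/s0 L1-HIT; vc=[12]
#7 0x13→b4/s0 MISS; vc=[12,2]
#8 0x13→b4/s0 L1-HIT; vc=[12,2]
#9 0x12→b4/s0 L1-HIT; vc=[12,2]
#10 0x8→b2/s0 VC-HIT; vc=[12,4]
#11 0x11→b4/s0 VC-HIT; vc=[12,2]
#12 0x30→b12/s0 VC-HIT; vc=[4,2]
#13 0x13→b4/s0 VC-HIT; vc=[12,2]

SEQ = [MISS, L1-HIT, L1-HIT, L1-HIT, L1-HIT, MISS, L1-HIT, MISS, L1-HIT, L1-HIT, VC-HIT, VC-HIT, VC-HIT, VC-HIT]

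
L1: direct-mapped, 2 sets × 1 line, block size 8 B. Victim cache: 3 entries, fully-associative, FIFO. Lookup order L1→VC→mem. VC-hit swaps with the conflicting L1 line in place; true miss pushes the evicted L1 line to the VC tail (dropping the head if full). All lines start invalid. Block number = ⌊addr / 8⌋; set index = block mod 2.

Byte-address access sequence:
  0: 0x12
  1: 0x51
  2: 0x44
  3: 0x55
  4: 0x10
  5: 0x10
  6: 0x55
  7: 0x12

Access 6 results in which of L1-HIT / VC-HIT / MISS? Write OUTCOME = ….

0: 0x12 (blk 2, set 0) → MISS  vc=[]
1: 0x51 (blk 10, set 0) → MISS  vc=[2]
2: 0x44 (blk 8, set 0) → MISS  vc=[2, 10]
3: 0x55 (blk 10, set 0) → VC-HIT  vc=[2, 8]
4: 0x10 (blk 2, set 0) → VC-HIT  vc=[10, 8]
5: 0x10 (blk 2, set 0) → L1-HIT  vc=[10, 8]
6: 0x55 (blk 10, set 0) → VC-HIT  vc=[2, 8]
7: 0x12 (blk 2, set 0) → VC-HIT  vc=[10, 8]

OUTCOME = VC-HIT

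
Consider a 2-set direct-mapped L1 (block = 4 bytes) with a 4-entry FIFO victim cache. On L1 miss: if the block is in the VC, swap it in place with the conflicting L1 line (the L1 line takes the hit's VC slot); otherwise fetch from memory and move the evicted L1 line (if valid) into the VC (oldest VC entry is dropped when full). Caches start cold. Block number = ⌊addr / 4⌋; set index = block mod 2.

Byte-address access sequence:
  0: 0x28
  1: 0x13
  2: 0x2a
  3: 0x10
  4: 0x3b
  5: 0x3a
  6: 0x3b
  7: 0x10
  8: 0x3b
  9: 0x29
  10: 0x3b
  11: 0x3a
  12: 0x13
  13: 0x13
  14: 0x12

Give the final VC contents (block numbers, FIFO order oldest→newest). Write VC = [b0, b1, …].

#0 0x28→b10/s0 MISS; vc=[]
#1 0x13→b4/s0 MISS; vc=[10]
#2 0x2a→b10/s0 VC-HIT; vc=[4]
#3 0x10→b4/s0 VC-HIT; vc=[10]
#4 0x3b→b14/s0 MISS; vc=[10,4]
#5 0x3a→b14/s0 L1-HIT; vc=[10,4]
#6 0x3b→b14/s0 L1-HIT; vc=[10,4]
#7 0x10→b4/s0 VC-HIT; vc=[10,14]
#8 0x3b→b14/s0 VC-HIT; vc=[10,4]
#9 0x29→b10/s0 VC-HIT; vc=[14,4]
#10 0x3b→b14/s0 VC-HIT; vc=[10,4]
#11 0x3a→b14/s0 L1-HIT; vc=[10,4]
#12 0x13→b4/s0 VC-HIT; vc=[10,14]
#13 0x13→b4/s0 L1-HIT; vc=[10,14]
#14 0x12→b4/s0 L1-HIT; vc=[10,14]

VC = [10, 14]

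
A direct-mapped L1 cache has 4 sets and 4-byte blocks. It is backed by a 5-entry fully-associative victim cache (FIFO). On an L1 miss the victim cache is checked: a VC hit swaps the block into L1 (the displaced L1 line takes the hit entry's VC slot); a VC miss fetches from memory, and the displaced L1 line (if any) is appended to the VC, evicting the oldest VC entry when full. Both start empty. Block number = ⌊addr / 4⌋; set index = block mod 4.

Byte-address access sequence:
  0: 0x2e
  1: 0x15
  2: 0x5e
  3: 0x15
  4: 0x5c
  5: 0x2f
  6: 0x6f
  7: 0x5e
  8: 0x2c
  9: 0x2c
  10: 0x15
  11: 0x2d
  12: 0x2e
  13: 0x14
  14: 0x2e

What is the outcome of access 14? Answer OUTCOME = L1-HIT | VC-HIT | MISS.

OUTCOME = L1-HIT

#0 0x2e→b11/s3 MISS; vc=[]
#1 0x15→b5/s1 MISS; vc=[]
#2 0x5e→b23/s3 MISS; vc=[11]
#3 0x15→b5/s1 L1-HIT; vc=[11]
#4 0x5c→b23/s3 L1-HIT; vc=[11]
#5 0x2f→b11/s3 VC-HIT; vc=[23]
#6 0x6f→b27/s3 MISS; vc=[23,11]
#7 0x5e→b23/s3 VC-HIT; vc=[27,11]
#8 0x2c→b11/s3 VC-HIT; vc=[27,23]
#9 0x2c→b11/s3 L1-HIT; vc=[27,23]
#10 0x15→b5/s1 L1-HIT; vc=[27,23]
#11 0x2d→b11/s3 L1-HIT; vc=[27,23]
#12 0x2e→b11/s3 L1-HIT; vc=[27,23]
#13 0x14→b5/s1 L1-HIT; vc=[27,23]
#14 0x2e→b11/s3 L1-HIT; vc=[27,23]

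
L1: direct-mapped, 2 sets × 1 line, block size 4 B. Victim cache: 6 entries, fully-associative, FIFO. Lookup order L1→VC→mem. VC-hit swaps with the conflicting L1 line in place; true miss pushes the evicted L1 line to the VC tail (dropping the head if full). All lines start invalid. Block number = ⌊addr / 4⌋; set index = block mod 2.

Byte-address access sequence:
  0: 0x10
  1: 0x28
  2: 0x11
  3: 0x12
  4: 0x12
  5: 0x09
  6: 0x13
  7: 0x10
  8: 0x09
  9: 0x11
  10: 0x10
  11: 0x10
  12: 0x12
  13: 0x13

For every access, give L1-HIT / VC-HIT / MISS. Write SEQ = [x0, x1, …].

SEQ = [MISS, MISS, VC-HIT, L1-HIT, L1-HIT, MISS, VC-HIT, L1-HIT, VC-HIT, VC-HIT, L1-HIT, L1-HIT, L1-HIT, L1-HIT]

  [0] addr=0x10 blk=4 s=0: MISS | VC []
  [1] addr=0x28 blk=10 s=0: MISS | VC [4]
  [2] addr=0x11 blk=4 s=0: VC-HIT | VC [10]
  [3] addr=0x12 blk=4 s=0: L1-HIT | VC [10]
  [4] addr=0x12 blk=4 s=0: L1-HIT | VC [10]
  [5] addr=0x9 blk=2 s=0: MISS | VC [10, 4]
  [6] addr=0x13 blk=4 s=0: VC-HIT | VC [10, 2]
  [7] addr=0x10 blk=4 s=0: L1-HIT | VC [10, 2]
  [8] addr=0x9 blk=2 s=0: VC-HIT | VC [10, 4]
  [9] addr=0x11 blk=4 s=0: VC-HIT | VC [10, 2]
  [10] addr=0x10 blk=4 s=0: L1-HIT | VC [10, 2]
  [11] addr=0x10 blk=4 s=0: L1-HIT | VC [10, 2]
  [12] addr=0x12 blk=4 s=0: L1-HIT | VC [10, 2]
  [13] addr=0x13 blk=4 s=0: L1-HIT | VC [10, 2]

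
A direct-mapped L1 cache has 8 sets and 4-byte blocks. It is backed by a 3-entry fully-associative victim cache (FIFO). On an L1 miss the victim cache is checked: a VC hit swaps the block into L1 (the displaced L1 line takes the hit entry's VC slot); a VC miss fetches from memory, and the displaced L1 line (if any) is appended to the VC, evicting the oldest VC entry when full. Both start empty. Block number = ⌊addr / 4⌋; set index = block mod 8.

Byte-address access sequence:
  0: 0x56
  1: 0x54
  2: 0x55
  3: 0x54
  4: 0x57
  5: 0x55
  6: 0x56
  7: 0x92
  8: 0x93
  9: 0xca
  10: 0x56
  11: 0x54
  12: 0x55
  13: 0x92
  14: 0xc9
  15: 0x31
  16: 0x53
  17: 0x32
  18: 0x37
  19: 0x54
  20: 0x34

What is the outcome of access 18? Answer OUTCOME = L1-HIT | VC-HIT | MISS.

0: 0x56 (blk 21, set 5) → MISS  vc=[]
1: 0x54 (blk 21, set 5) → L1-HIT  vc=[]
2: 0x55 (blk 21, set 5) → L1-HIT  vc=[]
3: 0x54 (blk 21, set 5) → L1-HIT  vc=[]
4: 0x57 (blk 21, set 5) → L1-HIT  vc=[]
5: 0x55 (blk 21, set 5) → L1-HIT  vc=[]
6: 0x56 (blk 21, set 5) → L1-HIT  vc=[]
7: 0x92 (blk 36, set 4) → MISS  vc=[]
8: 0x93 (blk 36, set 4) → L1-HIT  vc=[]
9: 0xca (blk 50, set 2) → MISS  vc=[]
10: 0x56 (blk 21, set 5) → L1-HIT  vc=[]
11: 0x54 (blk 21, set 5) → L1-HIT  vc=[]
12: 0x55 (blk 21, set 5) → L1-HIT  vc=[]
13: 0x92 (blk 36, set 4) → L1-HIT  vc=[]
14: 0xc9 (blk 50, set 2) → L1-HIT  vc=[]
15: 0x31 (blk 12, set 4) → MISS  vc=[36]
16: 0x53 (blk 20, set 4) → MISS  vc=[36, 12]
17: 0x32 (blk 12, set 4) → VC-HIT  vc=[36, 20]
18: 0x37 (blk 13, set 5) → MISS  vc=[36, 20, 21]
19: 0x54 (blk 21, set 5) → VC-HIT  vc=[36, 20, 13]
20: 0x34 (blk 13, set 5) → VC-HIT  vc=[36, 20, 21]

OUTCOME = MISS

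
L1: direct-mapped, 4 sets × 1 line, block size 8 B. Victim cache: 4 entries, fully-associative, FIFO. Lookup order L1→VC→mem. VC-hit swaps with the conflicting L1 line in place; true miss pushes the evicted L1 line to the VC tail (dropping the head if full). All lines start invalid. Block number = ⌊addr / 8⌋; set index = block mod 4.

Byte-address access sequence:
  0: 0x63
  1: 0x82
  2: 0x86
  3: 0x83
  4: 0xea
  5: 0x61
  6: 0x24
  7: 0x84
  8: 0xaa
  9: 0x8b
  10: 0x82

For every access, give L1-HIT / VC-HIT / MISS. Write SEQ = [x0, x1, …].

SEQ = [MISS, MISS, L1-HIT, L1-HIT, MISS, VC-HIT, MISS, VC-HIT, MISS, MISS, L1-HIT]

  [0] addr=0x63 blk=12 s=0: MISS | VC []
  [1] addr=0x82 blk=16 s=0: MISS | VC [12]
  [2] addr=0x86 blk=16 s=0: L1-HIT | VC [12]
  [3] addr=0x83 blk=16 s=0: L1-HIT | VC [12]
  [4] addr=0xea blk=29 s=1: MISS | VC [12]
  [5] addr=0x61 blk=12 s=0: VC-HIT | VC [16]
  [6] addr=0x24 blk=4 s=0: MISS | VC [16, 12]
  [7] addr=0x84 blk=16 s=0: VC-HIT | VC [4, 12]
  [8] addr=0xaa blk=21 s=1: MISS | VC [4, 12, 29]
  [9] addr=0x8b blk=17 s=1: MISS | VC [4, 12, 29, 21]
  [10] addr=0x82 blk=16 s=0: L1-HIT | VC [4, 12, 29, 21]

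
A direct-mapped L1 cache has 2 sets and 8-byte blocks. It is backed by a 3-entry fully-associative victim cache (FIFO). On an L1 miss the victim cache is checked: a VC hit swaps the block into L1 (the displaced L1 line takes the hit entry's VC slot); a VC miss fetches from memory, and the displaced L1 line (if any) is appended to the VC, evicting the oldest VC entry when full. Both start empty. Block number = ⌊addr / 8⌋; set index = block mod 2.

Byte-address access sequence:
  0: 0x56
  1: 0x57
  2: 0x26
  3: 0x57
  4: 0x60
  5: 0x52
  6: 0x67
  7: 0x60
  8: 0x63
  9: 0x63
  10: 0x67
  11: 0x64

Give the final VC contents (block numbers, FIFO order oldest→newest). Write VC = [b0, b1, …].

  [0] addr=0x56 blk=10 s=0: MISS | VC []
  [1] addr=0x57 blk=10 s=0: L1-HIT | VC []
  [2] addr=0x26 blk=4 s=0: MISS | VC [10]
  [3] addr=0x57 blk=10 s=0: VC-HIT | VC [4]
  [4] addr=0x60 blk=12 s=0: MISS | VC [4, 10]
  [5] addr=0x52 blk=10 s=0: VC-HIT | VC [4, 12]
  [6] addr=0x67 blk=12 s=0: VC-HIT | VC [4, 10]
  [7] addr=0x60 blk=12 s=0: L1-HIT | VC [4, 10]
  [8] addr=0x63 blk=12 s=0: L1-HIT | VC [4, 10]
  [9] addr=0x63 blk=12 s=0: L1-HIT | VC [4, 10]
  [10] addr=0x67 blk=12 s=0: L1-HIT | VC [4, 10]
  [11] addr=0x64 blk=12 s=0: L1-HIT | VC [4, 10]

VC = [4, 10]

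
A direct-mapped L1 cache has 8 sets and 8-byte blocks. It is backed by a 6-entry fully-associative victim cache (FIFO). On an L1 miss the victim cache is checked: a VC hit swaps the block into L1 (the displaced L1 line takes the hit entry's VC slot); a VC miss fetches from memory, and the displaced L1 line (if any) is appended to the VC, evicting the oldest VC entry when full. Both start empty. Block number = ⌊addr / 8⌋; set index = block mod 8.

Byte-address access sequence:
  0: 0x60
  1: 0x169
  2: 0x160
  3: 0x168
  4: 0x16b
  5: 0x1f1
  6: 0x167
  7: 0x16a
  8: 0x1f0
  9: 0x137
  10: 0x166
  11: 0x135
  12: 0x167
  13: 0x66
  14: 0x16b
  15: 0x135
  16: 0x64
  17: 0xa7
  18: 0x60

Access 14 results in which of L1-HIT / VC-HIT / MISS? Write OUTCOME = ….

OUTCOME = L1-HIT

0: 0x60 (blk 12, set 4) → MISS  vc=[]
1: 0x169 (blk 45, set 5) → MISS  vc=[]
2: 0x160 (blk 44, set 4) → MISS  vc=[12]
3: 0x168 (blk 45, set 5) → L1-HIT  vc=[12]
4: 0x16b (blk 45, set 5) → L1-HIT  vc=[12]
5: 0x1f1 (blk 62, set 6) → MISS  vc=[12]
6: 0x167 (blk 44, set 4) → L1-HIT  vc=[12]
7: 0x16a (blk 45, set 5) → L1-HIT  vc=[12]
8: 0x1f0 (blk 62, set 6) → L1-HIT  vc=[12]
9: 0x137 (blk 38, set 6) → MISS  vc=[12, 62]
10: 0x166 (blk 44, set 4) → L1-HIT  vc=[12, 62]
11: 0x135 (blk 38, set 6) → L1-HIT  vc=[12, 62]
12: 0x167 (blk 44, set 4) → L1-HIT  vc=[12, 62]
13: 0x66 (blk 12, set 4) → VC-HIT  vc=[44, 62]
14: 0x16b (blk 45, set 5) → L1-HIT  vc=[44, 62]
15: 0x135 (blk 38, set 6) → L1-HIT  vc=[44, 62]
16: 0x64 (blk 12, set 4) → L1-HIT  vc=[44, 62]
17: 0xa7 (blk 20, set 4) → MISS  vc=[44, 62, 12]
18: 0x60 (blk 12, set 4) → VC-HIT  vc=[44, 62, 20]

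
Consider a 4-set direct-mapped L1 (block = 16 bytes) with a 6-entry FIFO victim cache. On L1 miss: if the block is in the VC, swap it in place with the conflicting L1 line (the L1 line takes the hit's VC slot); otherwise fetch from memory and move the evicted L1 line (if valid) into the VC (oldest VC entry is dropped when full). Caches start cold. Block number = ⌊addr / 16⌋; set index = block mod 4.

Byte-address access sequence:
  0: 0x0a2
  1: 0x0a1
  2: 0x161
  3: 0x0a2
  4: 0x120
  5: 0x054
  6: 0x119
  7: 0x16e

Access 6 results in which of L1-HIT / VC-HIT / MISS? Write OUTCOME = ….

OUTCOME = MISS

#0 0xa2→b10/s2 MISS; vc=[]
#1 0xa1→b10/s2 L1-HIT; vc=[]
#2 0x161→b22/s2 MISS; vc=[10]
#3 0xa2→b10/s2 VC-HIT; vc=[22]
#4 0x120→b18/s2 MISS; vc=[22,10]
#5 0x54→b5/s1 MISS; vc=[22,10]
#6 0x119→b17/s1 MISS; vc=[22,10,5]
#7 0x16e→b22/s2 VC-HIT; vc=[18,10,5]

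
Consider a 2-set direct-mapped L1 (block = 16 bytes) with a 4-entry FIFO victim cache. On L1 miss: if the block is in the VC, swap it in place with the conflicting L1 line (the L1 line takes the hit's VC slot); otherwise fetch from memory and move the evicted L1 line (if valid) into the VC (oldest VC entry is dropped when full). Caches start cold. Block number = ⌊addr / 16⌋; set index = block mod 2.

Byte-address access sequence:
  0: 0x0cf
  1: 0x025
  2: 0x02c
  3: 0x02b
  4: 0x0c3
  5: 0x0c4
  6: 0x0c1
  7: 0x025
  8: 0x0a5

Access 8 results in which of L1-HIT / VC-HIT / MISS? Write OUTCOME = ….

OUTCOME = MISS

#0 0xcf→b12/s0 MISS; vc=[]
#1 0x25→b2/s0 MISS; vc=[12]
#2 0x2c→b2/s0 L1-HIT; vc=[12]
#3 0x2b→b2/s0 L1-HIT; vc=[12]
#4 0xc3→b12/s0 VC-HIT; vc=[2]
#5 0xc4→b12/s0 L1-HIT; vc=[2]
#6 0xc1→b12/s0 L1-HIT; vc=[2]
#7 0x25→b2/s0 VC-HIT; vc=[12]
#8 0xa5→b10/s0 MISS; vc=[12,2]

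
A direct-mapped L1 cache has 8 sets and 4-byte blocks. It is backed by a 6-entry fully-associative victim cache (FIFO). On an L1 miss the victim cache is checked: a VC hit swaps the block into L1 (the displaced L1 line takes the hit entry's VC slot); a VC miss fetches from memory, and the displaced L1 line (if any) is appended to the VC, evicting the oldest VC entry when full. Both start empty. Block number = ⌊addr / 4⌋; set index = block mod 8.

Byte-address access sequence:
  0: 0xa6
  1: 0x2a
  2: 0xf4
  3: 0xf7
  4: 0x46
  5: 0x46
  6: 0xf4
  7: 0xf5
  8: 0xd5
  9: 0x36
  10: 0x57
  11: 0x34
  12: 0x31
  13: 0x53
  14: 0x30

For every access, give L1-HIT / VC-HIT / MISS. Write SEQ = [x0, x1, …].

SEQ = [MISS, MISS, MISS, L1-HIT, MISS, L1-HIT, L1-HIT, L1-HIT, MISS, MISS, MISS, VC-HIT, MISS, MISS, VC-HIT]

  [0] addr=0xa6 blk=41 s=1: MISS | VC []
  [1] addr=0x2a blk=10 s=2: MISS | VC []
  [2] addr=0xf4 blk=61 s=5: MISS | VC []
  [3] addr=0xf7 blk=61 s=5: L1-HIT | VC []
  [4] addr=0x46 blk=17 s=1: MISS | VC [41]
  [5] addr=0x46 blk=17 s=1: L1-HIT | VC [41]
  [6] addr=0xf4 blk=61 s=5: L1-HIT | VC [41]
  [7] addr=0xf5 blk=61 s=5: L1-HIT | VC [41]
  [8] addr=0xd5 blk=53 s=5: MISS | VC [41, 61]
  [9] addr=0x36 blk=13 s=5: MISS | VC [41, 61, 53]
  [10] addr=0x57 blk=21 s=5: MISS | VC [41, 61, 53, 13]
  [11] addr=0x34 blk=13 s=5: VC-HIT | VC [41, 61, 53, 21]
  [12] addr=0x31 blk=12 s=4: MISS | VC [41, 61, 53, 21]
  [13] addr=0x53 blk=20 s=4: MISS | VC [41, 61, 53, 21, 12]
  [14] addr=0x30 blk=12 s=4: VC-HIT | VC [41, 61, 53, 21, 20]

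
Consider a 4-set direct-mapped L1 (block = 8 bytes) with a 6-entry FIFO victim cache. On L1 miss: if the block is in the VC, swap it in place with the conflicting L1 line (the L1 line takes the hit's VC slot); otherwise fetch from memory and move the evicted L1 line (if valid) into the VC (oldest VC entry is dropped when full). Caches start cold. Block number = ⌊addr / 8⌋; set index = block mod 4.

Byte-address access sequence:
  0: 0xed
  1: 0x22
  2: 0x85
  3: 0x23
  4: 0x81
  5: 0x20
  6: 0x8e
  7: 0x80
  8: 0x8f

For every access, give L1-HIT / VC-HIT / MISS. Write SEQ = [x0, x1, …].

#0 0xed→b29/s1 MISS; vc=[]
#1 0x22→b4/s0 MISS; vc=[]
#2 0x85→b16/s0 MISS; vc=[4]
#3 0x23→b4/s0 VC-HIT; vc=[16]
#4 0x81→b16/s0 VC-HIT; vc=[4]
#5 0x20→b4/s0 VC-HIT; vc=[16]
#6 0x8e→b17/s1 MISS; vc=[16,29]
#7 0x80→b16/s0 VC-HIT; vc=[4,29]
#8 0x8f→b17/s1 L1-HIT; vc=[4,29]

SEQ = [MISS, MISS, MISS, VC-HIT, VC-HIT, VC-HIT, MISS, VC-HIT, L1-HIT]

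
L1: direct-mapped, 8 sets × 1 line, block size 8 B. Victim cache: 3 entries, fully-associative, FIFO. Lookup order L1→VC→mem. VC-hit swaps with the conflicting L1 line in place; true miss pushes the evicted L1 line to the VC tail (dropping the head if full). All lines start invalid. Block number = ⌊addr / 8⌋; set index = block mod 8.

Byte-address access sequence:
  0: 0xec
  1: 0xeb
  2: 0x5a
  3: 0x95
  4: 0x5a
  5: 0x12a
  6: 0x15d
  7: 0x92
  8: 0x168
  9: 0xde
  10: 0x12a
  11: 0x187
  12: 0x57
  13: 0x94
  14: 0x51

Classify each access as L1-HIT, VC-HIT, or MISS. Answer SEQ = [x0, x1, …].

SEQ = [MISS, L1-HIT, MISS, MISS, L1-HIT, MISS, MISS, L1-HIT, MISS, MISS, VC-HIT, MISS, MISS, VC-HIT, VC-HIT]

#0 0xec→b29/s5 MISS; vc=[]
#1 0xeb→b29/s5 L1-HIT; vc=[]
#2 0x5a→b11/s3 MISS; vc=[]
#3 0x95→b18/s2 MISS; vc=[]
#4 0x5a→b11/s3 L1-HIT; vc=[]
#5 0x12a→b37/s5 MISS; vc=[29]
#6 0x15d→b43/s3 MISS; vc=[29,11]
#7 0x92→b18/s2 L1-HIT; vc=[29,11]
#8 0x168→b45/s5 MISS; vc=[29,11,37]
#9 0xde→b27/s3 MISS; vc=[11,37,43]
#10 0x12a→b37/s5 VC-HIT; vc=[11,45,43]
#11 0x187→b48/s0 MISS; vc=[11,45,43]
#12 0x57→b10/s2 MISS; vc=[45,43,18]
#13 0x94→b18/s2 VC-HIT; vc=[45,43,10]
#14 0x51→b10/s2 VC-HIT; vc=[45,43,18]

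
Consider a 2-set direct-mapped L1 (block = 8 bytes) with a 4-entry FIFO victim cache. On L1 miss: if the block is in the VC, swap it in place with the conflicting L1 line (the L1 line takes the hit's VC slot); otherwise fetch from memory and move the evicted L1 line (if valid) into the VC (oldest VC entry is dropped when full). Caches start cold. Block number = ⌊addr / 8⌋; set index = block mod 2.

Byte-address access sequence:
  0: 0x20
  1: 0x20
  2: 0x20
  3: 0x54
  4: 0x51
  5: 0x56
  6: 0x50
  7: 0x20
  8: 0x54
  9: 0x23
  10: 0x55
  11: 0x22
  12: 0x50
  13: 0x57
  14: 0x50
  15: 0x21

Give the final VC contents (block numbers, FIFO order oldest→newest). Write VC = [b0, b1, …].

#0 0x20→b4/s0 MISS; vc=[]
#1 0x20→b4/s0 L1-HIT; vc=[]
#2 0x20→b4/s0 L1-HIT; vc=[]
#3 0x54→b10/s0 MISS; vc=[4]
#4 0x51→b10/s0 L1-HIT; vc=[4]
#5 0x56→b10/s0 L1-HIT; vc=[4]
#6 0x50→b10/s0 L1-HIT; vc=[4]
#7 0x20→b4/s0 VC-HIT; vc=[10]
#8 0x54→b10/s0 VC-HIT; vc=[4]
#9 0x23→b4/s0 VC-HIT; vc=[10]
#10 0x55→b10/s0 VC-HIT; vc=[4]
#11 0x22→b4/s0 VC-HIT; vc=[10]
#12 0x50→b10/s0 VC-HIT; vc=[4]
#13 0x57→b10/s0 L1-HIT; vc=[4]
#14 0x50→b10/s0 L1-HIT; vc=[4]
#15 0x21→b4/s0 VC-HIT; vc=[10]

VC = [10]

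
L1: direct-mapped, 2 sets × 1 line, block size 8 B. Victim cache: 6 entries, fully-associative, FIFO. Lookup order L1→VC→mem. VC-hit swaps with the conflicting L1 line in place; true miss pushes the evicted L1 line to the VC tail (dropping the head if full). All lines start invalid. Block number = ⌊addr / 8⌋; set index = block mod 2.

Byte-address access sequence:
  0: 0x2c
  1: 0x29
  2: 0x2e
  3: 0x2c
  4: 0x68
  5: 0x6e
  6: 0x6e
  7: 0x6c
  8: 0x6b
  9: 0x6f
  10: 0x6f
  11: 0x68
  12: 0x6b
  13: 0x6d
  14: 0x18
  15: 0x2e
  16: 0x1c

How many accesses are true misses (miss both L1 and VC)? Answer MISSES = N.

MISSES = 3

0: 0x2c (blk 5, set 1) → MISS  vc=[]
1: 0x29 (blk 5, set 1) → L1-HIT  vc=[]
2: 0x2e (blk 5, set 1) → L1-HIT  vc=[]
3: 0x2c (blk 5, set 1) → L1-HIT  vc=[]
4: 0x68 (blk 13, set 1) → MISS  vc=[5]
5: 0x6e (blk 13, set 1) → L1-HIT  vc=[5]
6: 0x6e (blk 13, set 1) → L1-HIT  vc=[5]
7: 0x6c (blk 13, set 1) → L1-HIT  vc=[5]
8: 0x6b (blk 13, set 1) → L1-HIT  vc=[5]
9: 0x6f (blk 13, set 1) → L1-HIT  vc=[5]
10: 0x6f (blk 13, set 1) → L1-HIT  vc=[5]
11: 0x68 (blk 13, set 1) → L1-HIT  vc=[5]
12: 0x6b (blk 13, set 1) → L1-HIT  vc=[5]
13: 0x6d (blk 13, set 1) → L1-HIT  vc=[5]
14: 0x18 (blk 3, set 1) → MISS  vc=[5, 13]
15: 0x2e (blk 5, set 1) → VC-HIT  vc=[3, 13]
16: 0x1c (blk 3, set 1) → VC-HIT  vc=[5, 13]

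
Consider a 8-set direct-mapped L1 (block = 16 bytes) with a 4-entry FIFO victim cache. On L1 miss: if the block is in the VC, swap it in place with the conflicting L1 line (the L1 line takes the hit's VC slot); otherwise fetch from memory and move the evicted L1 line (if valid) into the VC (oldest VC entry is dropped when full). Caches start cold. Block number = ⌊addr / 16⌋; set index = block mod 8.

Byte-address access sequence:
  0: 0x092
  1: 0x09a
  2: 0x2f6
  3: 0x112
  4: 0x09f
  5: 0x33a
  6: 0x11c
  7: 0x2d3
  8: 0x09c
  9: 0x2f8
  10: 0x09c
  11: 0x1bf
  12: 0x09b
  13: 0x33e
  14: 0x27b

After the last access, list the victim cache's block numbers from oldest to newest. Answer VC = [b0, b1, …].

VC = [17, 27, 47]

0: 0x92 (blk 9, set 1) → MISS  vc=[]
1: 0x9a (blk 9, set 1) → L1-HIT  vc=[]
2: 0x2f6 (blk 47, set 7) → MISS  vc=[]
3: 0x112 (blk 17, set 1) → MISS  vc=[9]
4: 0x9f (blk 9, set 1) → VC-HIT  vc=[17]
5: 0x33a (blk 51, set 3) → MISS  vc=[17]
6: 0x11c (blk 17, set 1) → VC-HIT  vc=[9]
7: 0x2d3 (blk 45, set 5) → MISS  vc=[9]
8: 0x9c (blk 9, set 1) → VC-HIT  vc=[17]
9: 0x2f8 (blk 47, set 7) → L1-HIT  vc=[17]
10: 0x9c (blk 9, set 1) → L1-HIT  vc=[17]
11: 0x1bf (blk 27, set 3) → MISS  vc=[17, 51]
12: 0x9b (blk 9, set 1) → L1-HIT  vc=[17, 51]
13: 0x33e (blk 51, set 3) → VC-HIT  vc=[17, 27]
14: 0x27b (blk 39, set 7) → MISS  vc=[17, 27, 47]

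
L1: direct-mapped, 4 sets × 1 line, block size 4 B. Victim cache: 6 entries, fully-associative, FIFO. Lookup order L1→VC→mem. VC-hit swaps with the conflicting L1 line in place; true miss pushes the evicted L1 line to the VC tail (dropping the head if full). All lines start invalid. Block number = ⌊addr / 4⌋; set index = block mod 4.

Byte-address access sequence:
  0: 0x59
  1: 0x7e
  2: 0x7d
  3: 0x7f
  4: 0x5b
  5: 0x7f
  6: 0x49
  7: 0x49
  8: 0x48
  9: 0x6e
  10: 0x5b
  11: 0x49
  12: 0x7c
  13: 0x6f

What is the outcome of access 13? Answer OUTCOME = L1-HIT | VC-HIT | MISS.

#0 0x59→b22/s2 MISS; vc=[]
#1 0x7e→b31/s3 MISS; vc=[]
#2 0x7d→b31/s3 L1-HIT; vc=[]
#3 0x7f→b31/s3 L1-HIT; vc=[]
#4 0x5b→b22/s2 L1-HIT; vc=[]
#5 0x7f→b31/s3 L1-HIT; vc=[]
#6 0x49→b18/s2 MISS; vc=[22]
#7 0x49→b18/s2 L1-HIT; vc=[22]
#8 0x48→b18/s2 L1-HIT; vc=[22]
#9 0x6e→b27/s3 MISS; vc=[22,31]
#10 0x5b→b22/s2 VC-HIT; vc=[18,31]
#11 0x49→b18/s2 VC-HIT; vc=[22,31]
#12 0x7c→b31/s3 VC-HIT; vc=[22,27]
#13 0x6f→b27/s3 VC-HIT; vc=[22,31]

OUTCOME = VC-HIT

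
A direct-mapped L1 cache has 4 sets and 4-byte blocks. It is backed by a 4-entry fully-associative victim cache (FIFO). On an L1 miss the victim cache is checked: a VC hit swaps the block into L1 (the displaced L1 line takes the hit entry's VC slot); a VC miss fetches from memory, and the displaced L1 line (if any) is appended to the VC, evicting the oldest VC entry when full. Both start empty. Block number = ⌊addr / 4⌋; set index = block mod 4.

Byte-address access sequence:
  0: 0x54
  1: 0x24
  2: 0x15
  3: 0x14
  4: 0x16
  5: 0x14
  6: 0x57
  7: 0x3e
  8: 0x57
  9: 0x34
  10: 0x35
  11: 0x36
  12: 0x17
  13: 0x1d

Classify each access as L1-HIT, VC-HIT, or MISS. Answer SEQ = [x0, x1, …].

  [0] addr=0x54 blk=21 s=1: MISS | VC []
  [1] addr=0x24 blk=9 s=1: MISS | VC [21]
  [2] addr=0x15 blk=5 s=1: MISS | VC [21, 9]
  [3] addr=0x14 blk=5 s=1: L1-HIT | VC [21, 9]
  [4] addr=0x16 blk=5 s=1: L1-HIT | VC [21, 9]
  [5] addr=0x14 blk=5 s=1: L1-HIT | VC [21, 9]
  [6] addr=0x57 blk=21 s=1: VC-HIT | VC [5, 9]
  [7] addr=0x3e blk=15 s=3: MISS | VC [5, 9]
  [8] addr=0x57 blk=21 s=1: L1-HIT | VC [5, 9]
  [9] addr=0x34 blk=13 s=1: MISS | VC [5, 9, 21]
  [10] addr=0x35 blk=13 s=1: L1-HIT | VC [5, 9, 21]
  [11] addr=0x36 blk=13 s=1: L1-HIT | VC [5, 9, 21]
  [12] addr=0x17 blk=5 s=1: VC-HIT | VC [13, 9, 21]
  [13] addr=0x1d blk=7 s=3: MISS | VC [13, 9, 21, 15]

SEQ = [MISS, MISS, MISS, L1-HIT, L1-HIT, L1-HIT, VC-HIT, MISS, L1-HIT, MISS, L1-HIT, L1-HIT, VC-HIT, MISS]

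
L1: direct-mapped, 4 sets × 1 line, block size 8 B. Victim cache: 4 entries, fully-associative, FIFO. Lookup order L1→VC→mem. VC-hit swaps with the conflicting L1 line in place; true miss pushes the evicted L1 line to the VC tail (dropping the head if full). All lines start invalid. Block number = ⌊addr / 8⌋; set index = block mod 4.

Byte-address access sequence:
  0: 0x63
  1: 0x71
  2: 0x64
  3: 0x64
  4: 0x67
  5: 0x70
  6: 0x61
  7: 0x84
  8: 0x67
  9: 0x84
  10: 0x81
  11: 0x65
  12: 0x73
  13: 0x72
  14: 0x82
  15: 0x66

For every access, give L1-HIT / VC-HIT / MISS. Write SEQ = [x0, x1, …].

  [0] addr=0x63 blk=12 s=0: MISS | VC []
  [1] addr=0x71 blk=14 s=2: MISS | VC []
  [2] addr=0x64 blk=12 s=0: L1-HIT | VC []
  [3] addr=0x64 blk=12 s=0: L1-HIT | VC []
  [4] addr=0x67 blk=12 s=0: L1-HIT | VC []
  [5] addr=0x70 blk=14 s=2: L1-HIT | VC []
  [6] addr=0x61 blk=12 s=0: L1-HIT | VC []
  [7] addr=0x84 blk=16 s=0: MISS | VC [12]
  [8] addr=0x67 blk=12 s=0: VC-HIT | VC [16]
  [9] addr=0x84 blk=16 s=0: VC-HIT | VC [12]
  [10] addr=0x81 blk=16 s=0: L1-HIT | VC [12]
  [11] addr=0x65 blk=12 s=0: VC-HIT | VC [16]
  [12] addr=0x73 blk=14 s=2: L1-HIT | VC [16]
  [13] addr=0x72 blk=14 s=2: L1-HIT | VC [16]
  [14] addr=0x82 blk=16 s=0: VC-HIT | VC [12]
  [15] addr=0x66 blk=12 s=0: VC-HIT | VC [16]

SEQ = [MISS, MISS, L1-HIT, L1-HIT, L1-HIT, L1-HIT, L1-HIT, MISS, VC-HIT, VC-HIT, L1-HIT, VC-HIT, L1-HIT, L1-HIT, VC-HIT, VC-HIT]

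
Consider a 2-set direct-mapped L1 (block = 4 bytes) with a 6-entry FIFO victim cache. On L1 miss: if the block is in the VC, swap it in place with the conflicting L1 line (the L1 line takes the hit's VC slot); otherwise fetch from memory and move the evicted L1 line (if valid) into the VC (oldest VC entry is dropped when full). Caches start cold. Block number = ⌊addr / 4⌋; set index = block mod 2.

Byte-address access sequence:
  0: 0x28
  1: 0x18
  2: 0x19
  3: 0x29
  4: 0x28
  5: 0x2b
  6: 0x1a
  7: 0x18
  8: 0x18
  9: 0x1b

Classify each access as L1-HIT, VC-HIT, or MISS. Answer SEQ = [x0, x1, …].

SEQ = [MISS, MISS, L1-HIT, VC-HIT, L1-HIT, L1-HIT, VC-HIT, L1-HIT, L1-HIT, L1-HIT]

#0 0x28→b10/s0 MISS; vc=[]
#1 0x18→b6/s0 MISS; vc=[10]
#2 0x19→b6/s0 L1-HIT; vc=[10]
#3 0x29→b10/s0 VC-HIT; vc=[6]
#4 0x28→b10/s0 L1-HIT; vc=[6]
#5 0x2b→b10/s0 L1-HIT; vc=[6]
#6 0x1a→b6/s0 VC-HIT; vc=[10]
#7 0x18→b6/s0 L1-HIT; vc=[10]
#8 0x18→b6/s0 L1-HIT; vc=[10]
#9 0x1b→b6/s0 L1-HIT; vc=[10]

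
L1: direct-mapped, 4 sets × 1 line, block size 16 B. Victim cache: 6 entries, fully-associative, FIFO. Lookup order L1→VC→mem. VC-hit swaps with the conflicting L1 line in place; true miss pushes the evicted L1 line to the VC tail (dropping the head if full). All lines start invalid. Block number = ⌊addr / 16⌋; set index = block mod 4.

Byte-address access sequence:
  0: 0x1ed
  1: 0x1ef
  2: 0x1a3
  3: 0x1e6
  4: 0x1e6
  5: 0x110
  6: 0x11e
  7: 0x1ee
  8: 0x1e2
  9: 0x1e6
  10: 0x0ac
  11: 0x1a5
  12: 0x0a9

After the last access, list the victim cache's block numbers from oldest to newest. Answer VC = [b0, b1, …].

0: 0x1ed (blk 30, set 2) → MISS  vc=[]
1: 0x1ef (blk 30, set 2) → L1-HIT  vc=[]
2: 0x1a3 (blk 26, set 2) → MISS  vc=[30]
3: 0x1e6 (blk 30, set 2) → VC-HIT  vc=[26]
4: 0x1e6 (blk 30, set 2) → L1-HIT  vc=[26]
5: 0x110 (blk 17, set 1) → MISS  vc=[26]
6: 0x11e (blk 17, set 1) → L1-HIT  vc=[26]
7: 0x1ee (blk 30, set 2) → L1-HIT  vc=[26]
8: 0x1e2 (blk 30, set 2) → L1-HIT  vc=[26]
9: 0x1e6 (blk 30, set 2) → L1-HIT  vc=[26]
10: 0xac (blk 10, set 2) → MISS  vc=[26, 30]
11: 0x1a5 (blk 26, set 2) → VC-HIT  vc=[10, 30]
12: 0xa9 (blk 10, set 2) → VC-HIT  vc=[26, 30]

VC = [26, 30]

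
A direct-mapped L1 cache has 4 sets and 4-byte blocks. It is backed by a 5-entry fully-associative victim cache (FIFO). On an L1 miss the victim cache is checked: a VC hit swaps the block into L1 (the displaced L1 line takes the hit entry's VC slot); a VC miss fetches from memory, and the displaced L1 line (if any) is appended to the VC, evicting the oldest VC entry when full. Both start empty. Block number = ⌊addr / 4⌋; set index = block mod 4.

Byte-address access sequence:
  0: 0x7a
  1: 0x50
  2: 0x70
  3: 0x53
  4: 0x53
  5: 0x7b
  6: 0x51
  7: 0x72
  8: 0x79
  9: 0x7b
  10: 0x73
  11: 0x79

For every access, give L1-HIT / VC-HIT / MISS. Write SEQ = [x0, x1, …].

0: 0x7a (blk 30, set 2) → MISS  vc=[]
1: 0x50 (blk 20, set 0) → MISS  vc=[]
2: 0x70 (blk 28, set 0) → MISS  vc=[20]
3: 0x53 (blk 20, set 0) → VC-HIT  vc=[28]
4: 0x53 (blk 20, set 0) → L1-HIT  vc=[28]
5: 0x7b (blk 30, set 2) → L1-HIT  vc=[28]
6: 0x51 (blk 20, set 0) → L1-HIT  vc=[28]
7: 0x72 (blk 28, set 0) → VC-HIT  vc=[20]
8: 0x79 (blk 30, set 2) → L1-HIT  vc=[20]
9: 0x7b (blk 30, set 2) → L1-HIT  vc=[20]
10: 0x73 (blk 28, set 0) → L1-HIT  vc=[20]
11: 0x79 (blk 30, set 2) → L1-HIT  vc=[20]

SEQ = [MISS, MISS, MISS, VC-HIT, L1-HIT, L1-HIT, L1-HIT, VC-HIT, L1-HIT, L1-HIT, L1-HIT, L1-HIT]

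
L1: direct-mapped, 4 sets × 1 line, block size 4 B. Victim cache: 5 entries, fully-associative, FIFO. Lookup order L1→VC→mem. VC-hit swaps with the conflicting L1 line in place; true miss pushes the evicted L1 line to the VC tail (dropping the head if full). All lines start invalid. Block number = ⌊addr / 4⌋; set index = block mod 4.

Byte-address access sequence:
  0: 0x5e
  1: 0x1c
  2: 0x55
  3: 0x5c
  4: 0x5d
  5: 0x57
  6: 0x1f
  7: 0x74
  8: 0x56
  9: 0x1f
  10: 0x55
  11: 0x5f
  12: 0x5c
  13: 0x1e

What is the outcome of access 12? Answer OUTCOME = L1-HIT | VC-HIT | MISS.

OUTCOME = L1-HIT

#0 0x5e→b23/s3 MISS; vc=[]
#1 0x1c→b7/s3 MISS; vc=[23]
#2 0x55→b21/s1 MISS; vc=[23]
#3 0x5c→b23/s3 VC-HIT; vc=[7]
#4 0x5d→b23/s3 L1-HIT; vc=[7]
#5 0x57→b21/s1 L1-HIT; vc=[7]
#6 0x1f→b7/s3 VC-HIT; vc=[23]
#7 0x74→b29/s1 MISS; vc=[23,21]
#8 0x56→b21/s1 VC-HIT; vc=[23,29]
#9 0x1f→b7/s3 L1-HIT; vc=[23,29]
#10 0x55→b21/s1 L1-HIT; vc=[23,29]
#11 0x5f→b23/s3 VC-HIT; vc=[7,29]
#12 0x5c→b23/s3 L1-HIT; vc=[7,29]
#13 0x1e→b7/s3 VC-HIT; vc=[23,29]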